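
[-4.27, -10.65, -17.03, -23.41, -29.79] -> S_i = -4.27 + -6.38*i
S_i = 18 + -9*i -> [18, 9, 0, -9, -18]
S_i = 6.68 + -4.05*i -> [6.68, 2.63, -1.42, -5.47, -9.52]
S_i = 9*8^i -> [9, 72, 576, 4608, 36864]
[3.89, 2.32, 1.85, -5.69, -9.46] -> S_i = Random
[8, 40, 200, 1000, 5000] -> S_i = 8*5^i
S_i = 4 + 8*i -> [4, 12, 20, 28, 36]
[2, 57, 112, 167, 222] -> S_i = 2 + 55*i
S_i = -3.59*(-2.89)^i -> [-3.59, 10.38, -29.98, 86.65, -250.43]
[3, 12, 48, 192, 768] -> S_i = 3*4^i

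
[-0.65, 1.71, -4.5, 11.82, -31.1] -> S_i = -0.65*(-2.63)^i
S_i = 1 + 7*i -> [1, 8, 15, 22, 29]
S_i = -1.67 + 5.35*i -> [-1.67, 3.68, 9.03, 14.38, 19.73]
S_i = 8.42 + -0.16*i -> [8.42, 8.26, 8.1, 7.94, 7.78]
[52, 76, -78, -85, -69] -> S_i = Random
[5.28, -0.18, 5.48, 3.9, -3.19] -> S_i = Random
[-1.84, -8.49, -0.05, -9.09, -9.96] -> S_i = Random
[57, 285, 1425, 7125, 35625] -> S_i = 57*5^i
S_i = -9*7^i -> [-9, -63, -441, -3087, -21609]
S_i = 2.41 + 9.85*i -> [2.41, 12.26, 22.11, 31.96, 41.81]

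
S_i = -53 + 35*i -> [-53, -18, 17, 52, 87]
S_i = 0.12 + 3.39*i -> [0.12, 3.51, 6.9, 10.29, 13.68]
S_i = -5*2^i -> [-5, -10, -20, -40, -80]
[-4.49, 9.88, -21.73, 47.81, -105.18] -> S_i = -4.49*(-2.20)^i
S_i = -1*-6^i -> [-1, 6, -36, 216, -1296]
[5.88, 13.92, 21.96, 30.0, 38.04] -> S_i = 5.88 + 8.04*i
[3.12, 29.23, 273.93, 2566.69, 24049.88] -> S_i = 3.12*9.37^i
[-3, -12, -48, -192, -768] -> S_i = -3*4^i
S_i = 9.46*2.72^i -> [9.46, 25.73, 69.99, 190.37, 517.81]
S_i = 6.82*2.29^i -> [6.82, 15.62, 35.76, 81.9, 187.55]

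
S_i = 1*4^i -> [1, 4, 16, 64, 256]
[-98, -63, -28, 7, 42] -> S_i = -98 + 35*i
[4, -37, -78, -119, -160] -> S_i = 4 + -41*i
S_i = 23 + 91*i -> [23, 114, 205, 296, 387]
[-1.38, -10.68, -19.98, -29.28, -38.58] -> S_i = -1.38 + -9.30*i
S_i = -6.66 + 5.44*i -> [-6.66, -1.22, 4.22, 9.66, 15.1]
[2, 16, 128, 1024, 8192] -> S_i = 2*8^i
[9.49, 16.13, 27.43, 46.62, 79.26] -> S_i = 9.49*1.70^i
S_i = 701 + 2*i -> [701, 703, 705, 707, 709]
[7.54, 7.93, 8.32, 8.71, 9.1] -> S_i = 7.54 + 0.39*i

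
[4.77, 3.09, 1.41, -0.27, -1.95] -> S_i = 4.77 + -1.68*i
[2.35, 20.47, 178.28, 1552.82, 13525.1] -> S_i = 2.35*8.71^i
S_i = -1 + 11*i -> [-1, 10, 21, 32, 43]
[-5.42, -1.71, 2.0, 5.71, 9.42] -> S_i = -5.42 + 3.71*i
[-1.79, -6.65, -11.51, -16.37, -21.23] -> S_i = -1.79 + -4.86*i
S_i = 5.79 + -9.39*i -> [5.79, -3.6, -12.99, -22.38, -31.77]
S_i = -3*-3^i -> [-3, 9, -27, 81, -243]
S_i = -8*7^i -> [-8, -56, -392, -2744, -19208]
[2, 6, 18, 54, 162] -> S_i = 2*3^i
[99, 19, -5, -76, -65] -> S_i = Random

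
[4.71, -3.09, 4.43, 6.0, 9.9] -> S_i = Random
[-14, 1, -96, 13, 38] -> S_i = Random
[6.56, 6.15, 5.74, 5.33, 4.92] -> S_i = 6.56 + -0.41*i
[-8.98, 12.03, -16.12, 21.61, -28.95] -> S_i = -8.98*(-1.34)^i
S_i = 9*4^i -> [9, 36, 144, 576, 2304]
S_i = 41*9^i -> [41, 369, 3321, 29889, 269001]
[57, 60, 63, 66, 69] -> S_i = 57 + 3*i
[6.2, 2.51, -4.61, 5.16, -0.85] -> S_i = Random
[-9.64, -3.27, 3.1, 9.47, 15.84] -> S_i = -9.64 + 6.37*i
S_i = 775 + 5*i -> [775, 780, 785, 790, 795]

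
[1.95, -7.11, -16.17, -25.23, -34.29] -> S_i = 1.95 + -9.06*i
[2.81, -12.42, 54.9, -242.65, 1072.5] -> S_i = 2.81*(-4.42)^i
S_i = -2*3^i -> [-2, -6, -18, -54, -162]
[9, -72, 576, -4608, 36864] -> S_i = 9*-8^i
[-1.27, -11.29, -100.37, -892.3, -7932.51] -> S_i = -1.27*8.89^i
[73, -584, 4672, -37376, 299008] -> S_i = 73*-8^i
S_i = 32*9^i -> [32, 288, 2592, 23328, 209952]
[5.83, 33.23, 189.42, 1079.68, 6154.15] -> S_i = 5.83*5.70^i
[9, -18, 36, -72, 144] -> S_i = 9*-2^i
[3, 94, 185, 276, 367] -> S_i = 3 + 91*i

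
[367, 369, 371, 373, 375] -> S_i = 367 + 2*i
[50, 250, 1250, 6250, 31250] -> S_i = 50*5^i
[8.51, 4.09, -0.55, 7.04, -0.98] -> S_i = Random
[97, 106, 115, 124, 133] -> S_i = 97 + 9*i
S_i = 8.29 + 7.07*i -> [8.29, 15.36, 22.43, 29.5, 36.57]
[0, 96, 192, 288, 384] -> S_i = 0 + 96*i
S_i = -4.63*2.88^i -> [-4.63, -13.33, -38.4, -110.6, -318.53]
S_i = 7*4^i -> [7, 28, 112, 448, 1792]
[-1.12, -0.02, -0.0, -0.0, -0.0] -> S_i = -1.12*0.02^i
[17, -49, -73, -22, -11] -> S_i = Random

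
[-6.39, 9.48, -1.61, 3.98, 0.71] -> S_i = Random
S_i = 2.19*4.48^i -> [2.19, 9.81, 43.95, 196.91, 882.18]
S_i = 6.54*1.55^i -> [6.54, 10.14, 15.71, 24.35, 37.75]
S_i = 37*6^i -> [37, 222, 1332, 7992, 47952]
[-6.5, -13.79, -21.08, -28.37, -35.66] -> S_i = -6.50 + -7.29*i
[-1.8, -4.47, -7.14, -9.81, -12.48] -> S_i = -1.80 + -2.67*i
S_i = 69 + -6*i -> [69, 63, 57, 51, 45]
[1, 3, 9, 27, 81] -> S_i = 1*3^i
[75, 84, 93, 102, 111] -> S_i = 75 + 9*i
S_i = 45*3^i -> [45, 135, 405, 1215, 3645]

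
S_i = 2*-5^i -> [2, -10, 50, -250, 1250]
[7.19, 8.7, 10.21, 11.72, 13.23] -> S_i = 7.19 + 1.51*i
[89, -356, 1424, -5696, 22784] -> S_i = 89*-4^i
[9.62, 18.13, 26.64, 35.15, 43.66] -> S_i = 9.62 + 8.51*i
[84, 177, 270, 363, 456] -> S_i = 84 + 93*i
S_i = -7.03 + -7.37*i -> [-7.03, -14.4, -21.77, -29.14, -36.51]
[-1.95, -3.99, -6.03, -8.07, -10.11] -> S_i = -1.95 + -2.04*i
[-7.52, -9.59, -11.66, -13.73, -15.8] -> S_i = -7.52 + -2.07*i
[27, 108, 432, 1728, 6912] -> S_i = 27*4^i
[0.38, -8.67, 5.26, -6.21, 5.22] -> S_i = Random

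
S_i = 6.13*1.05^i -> [6.13, 6.44, 6.76, 7.1, 7.45]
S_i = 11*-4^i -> [11, -44, 176, -704, 2816]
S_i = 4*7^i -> [4, 28, 196, 1372, 9604]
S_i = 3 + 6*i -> [3, 9, 15, 21, 27]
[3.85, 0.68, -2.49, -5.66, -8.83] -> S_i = 3.85 + -3.17*i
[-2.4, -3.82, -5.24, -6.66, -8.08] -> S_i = -2.40 + -1.42*i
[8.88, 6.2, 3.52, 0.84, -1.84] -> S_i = 8.88 + -2.68*i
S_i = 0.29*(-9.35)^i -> [0.29, -2.71, 25.35, -237.05, 2216.38]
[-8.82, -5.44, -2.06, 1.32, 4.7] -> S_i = -8.82 + 3.38*i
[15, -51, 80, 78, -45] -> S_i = Random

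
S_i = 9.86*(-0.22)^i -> [9.86, -2.17, 0.48, -0.1, 0.02]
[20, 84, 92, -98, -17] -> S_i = Random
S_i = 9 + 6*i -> [9, 15, 21, 27, 33]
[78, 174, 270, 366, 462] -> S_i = 78 + 96*i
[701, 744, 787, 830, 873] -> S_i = 701 + 43*i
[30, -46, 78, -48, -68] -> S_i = Random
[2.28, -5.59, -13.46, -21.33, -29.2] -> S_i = 2.28 + -7.87*i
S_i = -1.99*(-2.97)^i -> [-1.99, 5.91, -17.55, 52.13, -154.84]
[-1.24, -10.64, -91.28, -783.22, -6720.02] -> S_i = -1.24*8.58^i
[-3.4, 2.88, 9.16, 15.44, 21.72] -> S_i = -3.40 + 6.28*i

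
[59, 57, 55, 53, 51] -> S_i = 59 + -2*i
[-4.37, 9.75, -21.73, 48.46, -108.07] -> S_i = -4.37*(-2.23)^i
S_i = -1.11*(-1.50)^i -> [-1.11, 1.66, -2.5, 3.75, -5.62]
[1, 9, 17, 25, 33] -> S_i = 1 + 8*i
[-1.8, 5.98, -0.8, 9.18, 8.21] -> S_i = Random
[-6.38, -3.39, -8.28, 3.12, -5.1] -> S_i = Random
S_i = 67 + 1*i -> [67, 68, 69, 70, 71]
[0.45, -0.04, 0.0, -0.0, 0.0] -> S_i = 0.45*(-0.09)^i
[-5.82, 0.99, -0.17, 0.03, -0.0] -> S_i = -5.82*(-0.17)^i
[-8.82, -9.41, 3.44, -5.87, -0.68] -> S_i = Random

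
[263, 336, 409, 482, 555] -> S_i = 263 + 73*i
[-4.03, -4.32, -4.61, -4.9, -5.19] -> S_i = -4.03 + -0.29*i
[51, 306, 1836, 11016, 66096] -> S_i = 51*6^i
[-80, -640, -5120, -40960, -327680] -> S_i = -80*8^i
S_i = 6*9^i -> [6, 54, 486, 4374, 39366]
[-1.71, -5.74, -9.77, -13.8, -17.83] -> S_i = -1.71 + -4.03*i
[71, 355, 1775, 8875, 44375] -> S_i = 71*5^i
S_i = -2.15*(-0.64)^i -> [-2.15, 1.38, -0.88, 0.56, -0.36]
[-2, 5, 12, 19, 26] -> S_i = -2 + 7*i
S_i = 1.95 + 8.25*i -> [1.95, 10.2, 18.45, 26.7, 34.95]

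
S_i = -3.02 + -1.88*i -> [-3.02, -4.9, -6.78, -8.66, -10.54]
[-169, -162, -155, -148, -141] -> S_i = -169 + 7*i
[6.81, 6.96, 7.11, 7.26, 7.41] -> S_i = 6.81 + 0.15*i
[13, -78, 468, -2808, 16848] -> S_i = 13*-6^i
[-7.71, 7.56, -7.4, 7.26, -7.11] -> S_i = -7.71*(-0.98)^i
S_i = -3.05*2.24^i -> [-3.05, -6.83, -15.3, -34.28, -76.79]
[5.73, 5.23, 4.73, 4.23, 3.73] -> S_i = 5.73 + -0.50*i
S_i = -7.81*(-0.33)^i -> [-7.81, 2.58, -0.85, 0.28, -0.09]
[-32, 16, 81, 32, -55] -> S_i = Random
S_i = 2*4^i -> [2, 8, 32, 128, 512]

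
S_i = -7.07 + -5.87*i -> [-7.07, -12.94, -18.81, -24.68, -30.55]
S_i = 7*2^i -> [7, 14, 28, 56, 112]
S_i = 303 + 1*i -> [303, 304, 305, 306, 307]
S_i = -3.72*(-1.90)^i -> [-3.72, 7.07, -13.43, 25.52, -48.48]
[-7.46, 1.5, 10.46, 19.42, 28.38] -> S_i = -7.46 + 8.96*i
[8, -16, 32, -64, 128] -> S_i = 8*-2^i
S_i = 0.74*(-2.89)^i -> [0.74, -2.14, 6.18, -17.86, 51.62]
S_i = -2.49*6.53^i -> [-2.49, -16.26, -106.18, -693.33, -4527.43]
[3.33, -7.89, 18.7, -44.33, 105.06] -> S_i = 3.33*(-2.37)^i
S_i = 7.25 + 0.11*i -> [7.25, 7.36, 7.47, 7.58, 7.69]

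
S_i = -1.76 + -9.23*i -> [-1.76, -10.99, -20.22, -29.45, -38.68]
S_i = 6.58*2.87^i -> [6.58, 18.88, 54.2, 155.55, 446.43]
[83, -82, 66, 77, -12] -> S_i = Random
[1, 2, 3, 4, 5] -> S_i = 1 + 1*i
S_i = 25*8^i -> [25, 200, 1600, 12800, 102400]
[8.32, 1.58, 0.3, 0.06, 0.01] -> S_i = 8.32*0.19^i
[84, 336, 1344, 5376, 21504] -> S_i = 84*4^i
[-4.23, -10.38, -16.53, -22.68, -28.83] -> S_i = -4.23 + -6.15*i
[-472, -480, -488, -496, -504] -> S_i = -472 + -8*i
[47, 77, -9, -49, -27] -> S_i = Random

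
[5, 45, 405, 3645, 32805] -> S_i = 5*9^i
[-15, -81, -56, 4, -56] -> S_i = Random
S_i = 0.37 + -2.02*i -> [0.37, -1.65, -3.67, -5.69, -7.71]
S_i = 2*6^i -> [2, 12, 72, 432, 2592]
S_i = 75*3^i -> [75, 225, 675, 2025, 6075]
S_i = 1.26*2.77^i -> [1.26, 3.49, 9.67, 26.78, 74.18]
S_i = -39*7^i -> [-39, -273, -1911, -13377, -93639]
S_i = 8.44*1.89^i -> [8.44, 15.95, 30.15, 56.98, 107.69]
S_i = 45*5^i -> [45, 225, 1125, 5625, 28125]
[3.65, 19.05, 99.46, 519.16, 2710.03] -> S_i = 3.65*5.22^i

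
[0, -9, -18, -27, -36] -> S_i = 0 + -9*i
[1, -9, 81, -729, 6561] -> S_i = 1*-9^i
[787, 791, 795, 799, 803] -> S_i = 787 + 4*i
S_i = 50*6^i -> [50, 300, 1800, 10800, 64800]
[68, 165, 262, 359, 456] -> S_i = 68 + 97*i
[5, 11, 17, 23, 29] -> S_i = 5 + 6*i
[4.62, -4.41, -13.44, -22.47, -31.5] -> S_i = 4.62 + -9.03*i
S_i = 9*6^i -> [9, 54, 324, 1944, 11664]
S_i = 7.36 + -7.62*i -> [7.36, -0.26, -7.88, -15.5, -23.12]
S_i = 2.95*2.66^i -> [2.95, 7.85, 20.87, 55.52, 147.69]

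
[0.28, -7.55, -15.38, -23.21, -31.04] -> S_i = 0.28 + -7.83*i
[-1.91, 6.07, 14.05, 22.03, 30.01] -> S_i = -1.91 + 7.98*i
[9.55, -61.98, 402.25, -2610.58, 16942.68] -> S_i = 9.55*(-6.49)^i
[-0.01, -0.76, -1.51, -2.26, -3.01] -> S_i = -0.01 + -0.75*i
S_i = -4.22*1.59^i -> [-4.22, -6.71, -10.67, -16.96, -26.97]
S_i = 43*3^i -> [43, 129, 387, 1161, 3483]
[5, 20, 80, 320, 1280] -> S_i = 5*4^i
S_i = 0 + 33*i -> [0, 33, 66, 99, 132]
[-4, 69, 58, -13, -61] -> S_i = Random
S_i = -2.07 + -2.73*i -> [-2.07, -4.8, -7.53, -10.26, -12.99]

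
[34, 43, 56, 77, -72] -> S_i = Random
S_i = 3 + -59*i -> [3, -56, -115, -174, -233]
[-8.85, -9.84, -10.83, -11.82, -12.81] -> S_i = -8.85 + -0.99*i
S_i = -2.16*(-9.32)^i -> [-2.16, 20.13, -187.62, 1748.64, -16297.37]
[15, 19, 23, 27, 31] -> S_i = 15 + 4*i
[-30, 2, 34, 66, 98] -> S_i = -30 + 32*i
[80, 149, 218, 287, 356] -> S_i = 80 + 69*i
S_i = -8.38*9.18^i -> [-8.38, -76.93, -706.2, -6482.94, -59513.4]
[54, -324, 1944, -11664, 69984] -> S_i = 54*-6^i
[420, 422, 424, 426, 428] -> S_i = 420 + 2*i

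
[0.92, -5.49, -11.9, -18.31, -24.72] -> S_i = 0.92 + -6.41*i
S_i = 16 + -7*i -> [16, 9, 2, -5, -12]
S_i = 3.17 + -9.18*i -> [3.17, -6.01, -15.19, -24.37, -33.55]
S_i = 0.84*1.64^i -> [0.84, 1.38, 2.26, 3.71, 6.08]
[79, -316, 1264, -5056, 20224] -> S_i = 79*-4^i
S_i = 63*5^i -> [63, 315, 1575, 7875, 39375]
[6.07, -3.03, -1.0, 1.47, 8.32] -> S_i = Random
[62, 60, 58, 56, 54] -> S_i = 62 + -2*i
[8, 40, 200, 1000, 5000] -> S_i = 8*5^i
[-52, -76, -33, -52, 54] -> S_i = Random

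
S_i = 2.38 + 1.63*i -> [2.38, 4.01, 5.64, 7.27, 8.9]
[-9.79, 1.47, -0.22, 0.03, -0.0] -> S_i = -9.79*(-0.15)^i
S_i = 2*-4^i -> [2, -8, 32, -128, 512]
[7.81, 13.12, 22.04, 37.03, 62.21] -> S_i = 7.81*1.68^i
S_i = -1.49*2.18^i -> [-1.49, -3.25, -7.08, -15.44, -33.65]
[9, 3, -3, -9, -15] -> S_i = 9 + -6*i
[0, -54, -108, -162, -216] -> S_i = 0 + -54*i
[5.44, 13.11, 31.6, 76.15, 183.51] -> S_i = 5.44*2.41^i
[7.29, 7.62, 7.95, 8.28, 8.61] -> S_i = 7.29 + 0.33*i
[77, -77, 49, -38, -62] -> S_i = Random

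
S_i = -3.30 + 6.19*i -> [-3.3, 2.89, 9.08, 15.27, 21.46]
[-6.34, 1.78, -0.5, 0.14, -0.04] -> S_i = -6.34*(-0.28)^i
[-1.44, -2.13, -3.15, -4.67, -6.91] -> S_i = -1.44*1.48^i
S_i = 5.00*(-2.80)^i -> [5.0, -14.0, 39.2, -109.76, 307.33]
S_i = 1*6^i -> [1, 6, 36, 216, 1296]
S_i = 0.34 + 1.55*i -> [0.34, 1.89, 3.44, 4.99, 6.54]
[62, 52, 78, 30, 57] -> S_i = Random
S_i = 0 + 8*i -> [0, 8, 16, 24, 32]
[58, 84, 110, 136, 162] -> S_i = 58 + 26*i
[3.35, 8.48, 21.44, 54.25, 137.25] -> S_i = 3.35*2.53^i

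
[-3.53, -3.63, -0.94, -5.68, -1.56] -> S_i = Random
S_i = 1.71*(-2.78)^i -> [1.71, -4.75, 13.22, -36.74, 102.14]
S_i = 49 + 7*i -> [49, 56, 63, 70, 77]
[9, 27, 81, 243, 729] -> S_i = 9*3^i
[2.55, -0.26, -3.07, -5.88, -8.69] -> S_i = 2.55 + -2.81*i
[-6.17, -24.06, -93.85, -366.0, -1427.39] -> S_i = -6.17*3.90^i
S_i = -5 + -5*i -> [-5, -10, -15, -20, -25]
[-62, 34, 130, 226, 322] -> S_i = -62 + 96*i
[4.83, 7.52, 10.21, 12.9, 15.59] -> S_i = 4.83 + 2.69*i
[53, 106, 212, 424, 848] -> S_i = 53*2^i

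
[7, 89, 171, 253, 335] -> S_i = 7 + 82*i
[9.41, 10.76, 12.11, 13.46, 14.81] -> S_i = 9.41 + 1.35*i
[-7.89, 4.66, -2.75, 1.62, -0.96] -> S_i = -7.89*(-0.59)^i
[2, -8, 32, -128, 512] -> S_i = 2*-4^i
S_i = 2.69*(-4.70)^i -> [2.69, -12.64, 59.42, -279.28, 1312.63]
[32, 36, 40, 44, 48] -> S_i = 32 + 4*i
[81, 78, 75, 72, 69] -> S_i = 81 + -3*i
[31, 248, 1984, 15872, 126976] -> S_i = 31*8^i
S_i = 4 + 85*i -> [4, 89, 174, 259, 344]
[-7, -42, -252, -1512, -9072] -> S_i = -7*6^i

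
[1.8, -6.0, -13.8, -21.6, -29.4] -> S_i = 1.80 + -7.80*i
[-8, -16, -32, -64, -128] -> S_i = -8*2^i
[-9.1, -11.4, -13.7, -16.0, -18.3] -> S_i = -9.10 + -2.30*i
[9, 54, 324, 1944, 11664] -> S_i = 9*6^i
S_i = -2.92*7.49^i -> [-2.92, -21.87, -163.81, -1226.95, -9189.89]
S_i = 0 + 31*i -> [0, 31, 62, 93, 124]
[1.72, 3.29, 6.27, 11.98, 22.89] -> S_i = 1.72*1.91^i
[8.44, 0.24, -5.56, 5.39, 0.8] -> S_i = Random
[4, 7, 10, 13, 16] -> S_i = 4 + 3*i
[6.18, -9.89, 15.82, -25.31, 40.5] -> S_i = 6.18*(-1.60)^i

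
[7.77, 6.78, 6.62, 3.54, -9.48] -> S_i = Random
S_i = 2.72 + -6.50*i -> [2.72, -3.78, -10.28, -16.78, -23.28]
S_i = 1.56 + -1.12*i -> [1.56, 0.44, -0.68, -1.8, -2.92]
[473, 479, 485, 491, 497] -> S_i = 473 + 6*i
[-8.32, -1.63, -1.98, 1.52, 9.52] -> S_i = Random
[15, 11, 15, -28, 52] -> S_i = Random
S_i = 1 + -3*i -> [1, -2, -5, -8, -11]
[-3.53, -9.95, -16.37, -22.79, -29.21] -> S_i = -3.53 + -6.42*i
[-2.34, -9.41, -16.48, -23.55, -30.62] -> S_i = -2.34 + -7.07*i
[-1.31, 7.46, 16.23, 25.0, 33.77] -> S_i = -1.31 + 8.77*i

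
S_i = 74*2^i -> [74, 148, 296, 592, 1184]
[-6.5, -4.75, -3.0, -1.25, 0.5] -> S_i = -6.50 + 1.75*i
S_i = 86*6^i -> [86, 516, 3096, 18576, 111456]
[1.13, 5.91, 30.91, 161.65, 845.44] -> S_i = 1.13*5.23^i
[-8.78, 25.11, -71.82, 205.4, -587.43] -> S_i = -8.78*(-2.86)^i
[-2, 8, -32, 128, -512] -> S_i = -2*-4^i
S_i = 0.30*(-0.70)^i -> [0.3, -0.21, 0.15, -0.1, 0.07]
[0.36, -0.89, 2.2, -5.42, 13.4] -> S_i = 0.36*(-2.47)^i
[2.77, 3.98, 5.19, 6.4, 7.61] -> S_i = 2.77 + 1.21*i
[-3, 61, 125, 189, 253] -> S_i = -3 + 64*i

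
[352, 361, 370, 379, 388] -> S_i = 352 + 9*i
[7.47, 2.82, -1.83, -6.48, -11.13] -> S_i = 7.47 + -4.65*i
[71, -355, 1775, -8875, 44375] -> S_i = 71*-5^i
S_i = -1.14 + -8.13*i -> [-1.14, -9.27, -17.4, -25.53, -33.66]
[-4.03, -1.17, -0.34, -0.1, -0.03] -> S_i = -4.03*0.29^i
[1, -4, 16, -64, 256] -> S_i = 1*-4^i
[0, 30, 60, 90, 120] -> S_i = 0 + 30*i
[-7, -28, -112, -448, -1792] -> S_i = -7*4^i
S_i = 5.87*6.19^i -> [5.87, 36.34, 224.92, 1392.23, 8617.89]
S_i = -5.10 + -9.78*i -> [-5.1, -14.88, -24.66, -34.44, -44.22]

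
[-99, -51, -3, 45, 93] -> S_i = -99 + 48*i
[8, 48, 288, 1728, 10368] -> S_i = 8*6^i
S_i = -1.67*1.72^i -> [-1.67, -2.87, -4.94, -8.5, -14.62]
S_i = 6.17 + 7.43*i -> [6.17, 13.6, 21.03, 28.46, 35.89]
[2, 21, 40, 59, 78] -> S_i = 2 + 19*i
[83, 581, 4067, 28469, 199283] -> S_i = 83*7^i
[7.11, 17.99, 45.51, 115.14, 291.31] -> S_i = 7.11*2.53^i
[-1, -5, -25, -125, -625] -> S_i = -1*5^i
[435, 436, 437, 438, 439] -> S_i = 435 + 1*i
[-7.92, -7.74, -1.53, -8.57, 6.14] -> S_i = Random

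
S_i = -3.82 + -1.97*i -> [-3.82, -5.79, -7.76, -9.73, -11.7]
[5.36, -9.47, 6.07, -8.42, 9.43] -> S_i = Random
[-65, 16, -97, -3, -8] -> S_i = Random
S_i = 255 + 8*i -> [255, 263, 271, 279, 287]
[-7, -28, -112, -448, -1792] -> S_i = -7*4^i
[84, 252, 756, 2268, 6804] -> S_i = 84*3^i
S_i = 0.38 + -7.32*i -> [0.38, -6.94, -14.26, -21.58, -28.9]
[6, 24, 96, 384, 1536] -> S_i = 6*4^i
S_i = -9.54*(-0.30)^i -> [-9.54, 2.86, -0.86, 0.26, -0.08]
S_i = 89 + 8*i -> [89, 97, 105, 113, 121]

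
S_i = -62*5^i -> [-62, -310, -1550, -7750, -38750]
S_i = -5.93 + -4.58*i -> [-5.93, -10.51, -15.09, -19.67, -24.25]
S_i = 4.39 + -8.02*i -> [4.39, -3.63, -11.65, -19.67, -27.69]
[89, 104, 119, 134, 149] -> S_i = 89 + 15*i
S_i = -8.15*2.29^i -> [-8.15, -18.66, -42.74, -97.87, -224.13]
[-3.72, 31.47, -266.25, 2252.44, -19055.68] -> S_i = -3.72*(-8.46)^i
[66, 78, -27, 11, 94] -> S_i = Random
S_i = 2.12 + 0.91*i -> [2.12, 3.03, 3.94, 4.85, 5.76]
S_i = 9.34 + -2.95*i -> [9.34, 6.39, 3.44, 0.49, -2.46]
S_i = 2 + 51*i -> [2, 53, 104, 155, 206]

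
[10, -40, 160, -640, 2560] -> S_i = 10*-4^i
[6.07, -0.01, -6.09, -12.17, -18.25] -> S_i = 6.07 + -6.08*i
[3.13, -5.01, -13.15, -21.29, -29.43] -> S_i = 3.13 + -8.14*i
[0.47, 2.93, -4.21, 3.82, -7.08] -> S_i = Random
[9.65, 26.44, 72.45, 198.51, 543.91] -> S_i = 9.65*2.74^i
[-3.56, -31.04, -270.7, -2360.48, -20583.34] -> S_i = -3.56*8.72^i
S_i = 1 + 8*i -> [1, 9, 17, 25, 33]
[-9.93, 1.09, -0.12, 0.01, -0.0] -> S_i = -9.93*(-0.11)^i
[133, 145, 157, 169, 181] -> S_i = 133 + 12*i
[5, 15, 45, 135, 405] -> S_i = 5*3^i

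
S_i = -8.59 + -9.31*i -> [-8.59, -17.9, -27.21, -36.52, -45.83]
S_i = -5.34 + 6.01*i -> [-5.34, 0.67, 6.68, 12.69, 18.7]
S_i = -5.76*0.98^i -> [-5.76, -5.64, -5.53, -5.42, -5.31]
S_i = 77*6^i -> [77, 462, 2772, 16632, 99792]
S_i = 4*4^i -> [4, 16, 64, 256, 1024]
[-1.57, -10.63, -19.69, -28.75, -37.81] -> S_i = -1.57 + -9.06*i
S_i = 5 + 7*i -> [5, 12, 19, 26, 33]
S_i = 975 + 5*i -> [975, 980, 985, 990, 995]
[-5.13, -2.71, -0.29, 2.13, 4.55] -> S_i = -5.13 + 2.42*i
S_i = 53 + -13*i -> [53, 40, 27, 14, 1]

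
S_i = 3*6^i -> [3, 18, 108, 648, 3888]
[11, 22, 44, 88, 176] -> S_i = 11*2^i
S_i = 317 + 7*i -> [317, 324, 331, 338, 345]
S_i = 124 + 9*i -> [124, 133, 142, 151, 160]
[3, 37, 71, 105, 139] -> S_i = 3 + 34*i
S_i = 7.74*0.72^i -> [7.74, 5.57, 4.01, 2.89, 2.08]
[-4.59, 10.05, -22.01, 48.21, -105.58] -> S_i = -4.59*(-2.19)^i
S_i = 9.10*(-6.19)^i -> [9.1, -56.33, 348.68, -2158.31, 13359.92]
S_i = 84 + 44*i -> [84, 128, 172, 216, 260]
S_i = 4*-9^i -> [4, -36, 324, -2916, 26244]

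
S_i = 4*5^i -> [4, 20, 100, 500, 2500]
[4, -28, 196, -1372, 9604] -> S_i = 4*-7^i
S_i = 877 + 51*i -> [877, 928, 979, 1030, 1081]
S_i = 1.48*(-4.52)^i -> [1.48, -6.69, 30.24, -136.67, 617.75]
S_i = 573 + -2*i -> [573, 571, 569, 567, 565]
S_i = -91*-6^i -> [-91, 546, -3276, 19656, -117936]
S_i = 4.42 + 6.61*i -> [4.42, 11.03, 17.64, 24.25, 30.86]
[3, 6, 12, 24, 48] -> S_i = 3*2^i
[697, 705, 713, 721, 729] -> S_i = 697 + 8*i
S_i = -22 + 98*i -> [-22, 76, 174, 272, 370]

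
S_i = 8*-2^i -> [8, -16, 32, -64, 128]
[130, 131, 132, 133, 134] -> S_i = 130 + 1*i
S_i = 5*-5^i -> [5, -25, 125, -625, 3125]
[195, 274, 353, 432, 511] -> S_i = 195 + 79*i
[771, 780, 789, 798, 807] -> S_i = 771 + 9*i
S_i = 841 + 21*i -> [841, 862, 883, 904, 925]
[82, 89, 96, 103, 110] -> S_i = 82 + 7*i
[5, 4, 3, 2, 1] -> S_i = 5 + -1*i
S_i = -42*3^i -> [-42, -126, -378, -1134, -3402]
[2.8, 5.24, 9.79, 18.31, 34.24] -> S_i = 2.80*1.87^i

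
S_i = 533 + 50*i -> [533, 583, 633, 683, 733]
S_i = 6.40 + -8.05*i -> [6.4, -1.65, -9.7, -17.75, -25.8]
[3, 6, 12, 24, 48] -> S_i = 3*2^i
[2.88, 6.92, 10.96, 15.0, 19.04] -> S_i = 2.88 + 4.04*i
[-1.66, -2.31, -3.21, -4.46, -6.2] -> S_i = -1.66*1.39^i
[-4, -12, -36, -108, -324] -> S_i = -4*3^i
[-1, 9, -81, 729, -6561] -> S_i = -1*-9^i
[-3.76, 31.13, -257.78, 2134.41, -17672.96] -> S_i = -3.76*(-8.28)^i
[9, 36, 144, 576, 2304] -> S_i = 9*4^i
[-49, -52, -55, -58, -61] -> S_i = -49 + -3*i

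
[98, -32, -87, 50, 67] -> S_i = Random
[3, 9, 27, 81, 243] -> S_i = 3*3^i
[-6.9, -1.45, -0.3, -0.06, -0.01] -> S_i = -6.90*0.21^i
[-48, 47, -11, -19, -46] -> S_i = Random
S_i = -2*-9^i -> [-2, 18, -162, 1458, -13122]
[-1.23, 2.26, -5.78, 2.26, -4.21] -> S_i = Random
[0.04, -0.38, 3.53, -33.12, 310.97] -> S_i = 0.04*(-9.39)^i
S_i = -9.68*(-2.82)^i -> [-9.68, 27.3, -76.98, 217.08, -612.17]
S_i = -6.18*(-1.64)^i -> [-6.18, 10.14, -16.62, 27.26, -44.71]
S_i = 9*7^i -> [9, 63, 441, 3087, 21609]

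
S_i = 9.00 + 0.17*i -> [9.0, 9.17, 9.34, 9.51, 9.68]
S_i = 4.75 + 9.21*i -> [4.75, 13.96, 23.17, 32.38, 41.59]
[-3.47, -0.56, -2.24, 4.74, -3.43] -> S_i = Random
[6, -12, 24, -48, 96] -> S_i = 6*-2^i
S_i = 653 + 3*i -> [653, 656, 659, 662, 665]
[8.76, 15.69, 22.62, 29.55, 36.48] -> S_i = 8.76 + 6.93*i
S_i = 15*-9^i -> [15, -135, 1215, -10935, 98415]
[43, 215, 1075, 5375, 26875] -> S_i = 43*5^i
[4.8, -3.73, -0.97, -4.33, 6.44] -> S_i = Random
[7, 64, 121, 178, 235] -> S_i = 7 + 57*i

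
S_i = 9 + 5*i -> [9, 14, 19, 24, 29]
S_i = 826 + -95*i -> [826, 731, 636, 541, 446]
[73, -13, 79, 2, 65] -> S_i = Random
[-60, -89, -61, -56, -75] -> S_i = Random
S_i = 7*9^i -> [7, 63, 567, 5103, 45927]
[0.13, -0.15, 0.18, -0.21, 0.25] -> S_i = 0.13*(-1.18)^i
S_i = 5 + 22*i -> [5, 27, 49, 71, 93]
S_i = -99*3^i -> [-99, -297, -891, -2673, -8019]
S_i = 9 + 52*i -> [9, 61, 113, 165, 217]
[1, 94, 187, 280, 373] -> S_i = 1 + 93*i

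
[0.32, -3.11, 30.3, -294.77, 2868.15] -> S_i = 0.32*(-9.73)^i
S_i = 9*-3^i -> [9, -27, 81, -243, 729]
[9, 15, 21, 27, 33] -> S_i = 9 + 6*i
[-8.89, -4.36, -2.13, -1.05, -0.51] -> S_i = -8.89*0.49^i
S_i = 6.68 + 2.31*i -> [6.68, 8.99, 11.3, 13.61, 15.92]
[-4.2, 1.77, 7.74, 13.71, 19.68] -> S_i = -4.20 + 5.97*i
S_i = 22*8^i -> [22, 176, 1408, 11264, 90112]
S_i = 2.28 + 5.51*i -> [2.28, 7.79, 13.3, 18.81, 24.32]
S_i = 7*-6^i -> [7, -42, 252, -1512, 9072]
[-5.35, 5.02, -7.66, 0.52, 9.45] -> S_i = Random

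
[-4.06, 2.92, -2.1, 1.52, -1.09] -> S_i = -4.06*(-0.72)^i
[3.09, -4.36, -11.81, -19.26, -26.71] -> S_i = 3.09 + -7.45*i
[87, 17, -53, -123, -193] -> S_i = 87 + -70*i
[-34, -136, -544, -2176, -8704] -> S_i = -34*4^i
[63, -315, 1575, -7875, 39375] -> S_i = 63*-5^i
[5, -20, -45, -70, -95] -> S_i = 5 + -25*i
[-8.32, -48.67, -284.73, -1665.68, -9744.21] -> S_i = -8.32*5.85^i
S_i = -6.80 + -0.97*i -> [-6.8, -7.77, -8.74, -9.71, -10.68]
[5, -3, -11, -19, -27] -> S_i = 5 + -8*i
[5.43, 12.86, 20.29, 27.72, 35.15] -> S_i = 5.43 + 7.43*i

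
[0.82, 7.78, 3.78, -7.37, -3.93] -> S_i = Random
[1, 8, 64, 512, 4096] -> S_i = 1*8^i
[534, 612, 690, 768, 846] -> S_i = 534 + 78*i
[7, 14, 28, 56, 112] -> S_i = 7*2^i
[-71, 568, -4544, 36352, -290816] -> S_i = -71*-8^i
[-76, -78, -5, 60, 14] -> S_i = Random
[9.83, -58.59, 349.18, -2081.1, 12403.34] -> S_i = 9.83*(-5.96)^i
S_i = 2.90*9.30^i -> [2.9, 26.97, 250.82, 2332.64, 21693.51]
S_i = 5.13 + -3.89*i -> [5.13, 1.24, -2.65, -6.54, -10.43]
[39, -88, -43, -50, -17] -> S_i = Random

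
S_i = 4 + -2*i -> [4, 2, 0, -2, -4]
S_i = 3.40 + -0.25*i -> [3.4, 3.15, 2.9, 2.65, 2.4]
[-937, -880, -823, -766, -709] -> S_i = -937 + 57*i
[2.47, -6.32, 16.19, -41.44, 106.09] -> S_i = 2.47*(-2.56)^i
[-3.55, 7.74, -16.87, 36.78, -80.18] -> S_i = -3.55*(-2.18)^i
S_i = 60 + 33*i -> [60, 93, 126, 159, 192]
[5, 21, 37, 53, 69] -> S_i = 5 + 16*i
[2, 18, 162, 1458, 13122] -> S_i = 2*9^i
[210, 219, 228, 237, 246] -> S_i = 210 + 9*i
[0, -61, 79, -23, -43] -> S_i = Random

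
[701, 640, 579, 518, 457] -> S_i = 701 + -61*i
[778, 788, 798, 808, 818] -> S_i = 778 + 10*i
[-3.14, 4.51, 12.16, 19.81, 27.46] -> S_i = -3.14 + 7.65*i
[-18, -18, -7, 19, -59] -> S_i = Random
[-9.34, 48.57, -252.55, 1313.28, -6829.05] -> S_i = -9.34*(-5.20)^i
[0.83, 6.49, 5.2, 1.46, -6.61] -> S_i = Random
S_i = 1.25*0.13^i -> [1.25, 0.16, 0.02, 0.0, 0.0]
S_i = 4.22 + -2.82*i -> [4.22, 1.4, -1.42, -4.24, -7.06]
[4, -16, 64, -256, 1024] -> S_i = 4*-4^i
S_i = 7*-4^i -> [7, -28, 112, -448, 1792]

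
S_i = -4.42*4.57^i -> [-4.42, -20.2, -92.31, -421.86, -1927.91]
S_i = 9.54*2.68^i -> [9.54, 25.57, 68.52, 183.63, 492.14]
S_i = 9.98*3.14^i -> [9.98, 31.34, 98.4, 308.97, 970.17]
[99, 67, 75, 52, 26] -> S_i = Random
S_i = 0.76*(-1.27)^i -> [0.76, -0.97, 1.23, -1.56, 1.98]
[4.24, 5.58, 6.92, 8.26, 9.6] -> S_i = 4.24 + 1.34*i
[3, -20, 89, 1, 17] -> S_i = Random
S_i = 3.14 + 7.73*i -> [3.14, 10.87, 18.6, 26.33, 34.06]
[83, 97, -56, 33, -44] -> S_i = Random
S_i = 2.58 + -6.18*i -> [2.58, -3.6, -9.78, -15.96, -22.14]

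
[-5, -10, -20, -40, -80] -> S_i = -5*2^i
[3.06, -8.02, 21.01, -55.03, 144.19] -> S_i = 3.06*(-2.62)^i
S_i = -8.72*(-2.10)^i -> [-8.72, 18.31, -38.46, 80.76, -169.59]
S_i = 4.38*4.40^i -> [4.38, 19.27, 84.8, 373.11, 1641.67]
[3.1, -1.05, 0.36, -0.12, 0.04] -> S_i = 3.10*(-0.34)^i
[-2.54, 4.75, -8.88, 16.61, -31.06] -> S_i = -2.54*(-1.87)^i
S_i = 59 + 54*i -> [59, 113, 167, 221, 275]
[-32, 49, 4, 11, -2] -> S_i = Random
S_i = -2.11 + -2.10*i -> [-2.11, -4.21, -6.31, -8.41, -10.51]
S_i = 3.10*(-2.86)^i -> [3.1, -8.87, 25.36, -72.52, 207.41]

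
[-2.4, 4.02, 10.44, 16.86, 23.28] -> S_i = -2.40 + 6.42*i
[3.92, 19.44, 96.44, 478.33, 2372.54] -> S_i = 3.92*4.96^i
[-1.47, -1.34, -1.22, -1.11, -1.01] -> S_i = -1.47*0.91^i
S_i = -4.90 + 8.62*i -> [-4.9, 3.72, 12.34, 20.96, 29.58]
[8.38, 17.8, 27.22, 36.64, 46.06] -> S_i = 8.38 + 9.42*i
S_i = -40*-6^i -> [-40, 240, -1440, 8640, -51840]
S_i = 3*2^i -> [3, 6, 12, 24, 48]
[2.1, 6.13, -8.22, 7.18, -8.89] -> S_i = Random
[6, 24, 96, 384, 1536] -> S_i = 6*4^i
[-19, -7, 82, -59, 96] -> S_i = Random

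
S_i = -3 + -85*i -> [-3, -88, -173, -258, -343]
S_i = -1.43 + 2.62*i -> [-1.43, 1.19, 3.81, 6.43, 9.05]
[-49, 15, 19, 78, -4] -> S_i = Random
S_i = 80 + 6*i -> [80, 86, 92, 98, 104]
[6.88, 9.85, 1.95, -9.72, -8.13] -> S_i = Random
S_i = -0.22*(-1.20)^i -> [-0.22, 0.26, -0.32, 0.38, -0.46]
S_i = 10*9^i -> [10, 90, 810, 7290, 65610]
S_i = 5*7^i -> [5, 35, 245, 1715, 12005]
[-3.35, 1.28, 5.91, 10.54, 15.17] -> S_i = -3.35 + 4.63*i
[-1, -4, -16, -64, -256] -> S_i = -1*4^i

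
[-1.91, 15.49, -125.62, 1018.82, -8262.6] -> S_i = -1.91*(-8.11)^i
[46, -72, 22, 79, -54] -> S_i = Random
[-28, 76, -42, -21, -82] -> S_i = Random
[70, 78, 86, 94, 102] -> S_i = 70 + 8*i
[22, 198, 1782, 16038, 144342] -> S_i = 22*9^i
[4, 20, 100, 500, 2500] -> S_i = 4*5^i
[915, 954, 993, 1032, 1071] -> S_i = 915 + 39*i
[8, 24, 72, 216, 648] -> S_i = 8*3^i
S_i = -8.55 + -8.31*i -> [-8.55, -16.86, -25.17, -33.48, -41.79]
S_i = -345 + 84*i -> [-345, -261, -177, -93, -9]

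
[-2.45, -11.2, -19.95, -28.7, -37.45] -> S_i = -2.45 + -8.75*i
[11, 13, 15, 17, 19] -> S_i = 11 + 2*i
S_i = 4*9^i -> [4, 36, 324, 2916, 26244]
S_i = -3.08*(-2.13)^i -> [-3.08, 6.56, -13.97, 29.76, -63.4]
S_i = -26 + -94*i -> [-26, -120, -214, -308, -402]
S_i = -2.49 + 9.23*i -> [-2.49, 6.74, 15.97, 25.2, 34.43]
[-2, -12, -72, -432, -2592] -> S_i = -2*6^i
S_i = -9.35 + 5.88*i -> [-9.35, -3.47, 2.41, 8.29, 14.17]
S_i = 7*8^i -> [7, 56, 448, 3584, 28672]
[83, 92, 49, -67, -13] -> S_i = Random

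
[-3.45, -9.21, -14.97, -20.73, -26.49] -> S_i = -3.45 + -5.76*i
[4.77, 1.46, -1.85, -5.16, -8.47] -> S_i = 4.77 + -3.31*i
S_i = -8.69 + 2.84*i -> [-8.69, -5.85, -3.01, -0.17, 2.67]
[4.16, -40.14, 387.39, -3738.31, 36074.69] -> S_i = 4.16*(-9.65)^i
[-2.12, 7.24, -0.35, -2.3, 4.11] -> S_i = Random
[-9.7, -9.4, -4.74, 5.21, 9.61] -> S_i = Random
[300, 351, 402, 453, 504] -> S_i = 300 + 51*i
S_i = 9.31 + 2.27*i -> [9.31, 11.58, 13.85, 16.12, 18.39]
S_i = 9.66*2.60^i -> [9.66, 25.12, 65.3, 169.78, 441.44]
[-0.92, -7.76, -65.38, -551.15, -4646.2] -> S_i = -0.92*8.43^i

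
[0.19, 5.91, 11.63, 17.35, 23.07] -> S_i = 0.19 + 5.72*i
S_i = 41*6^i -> [41, 246, 1476, 8856, 53136]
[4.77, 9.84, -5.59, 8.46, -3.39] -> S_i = Random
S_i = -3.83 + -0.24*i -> [-3.83, -4.07, -4.31, -4.55, -4.79]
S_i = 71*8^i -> [71, 568, 4544, 36352, 290816]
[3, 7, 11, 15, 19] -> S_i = 3 + 4*i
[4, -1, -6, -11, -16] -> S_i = 4 + -5*i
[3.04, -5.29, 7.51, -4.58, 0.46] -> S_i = Random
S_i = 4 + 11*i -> [4, 15, 26, 37, 48]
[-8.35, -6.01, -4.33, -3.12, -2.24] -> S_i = -8.35*0.72^i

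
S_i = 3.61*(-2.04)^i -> [3.61, -7.36, 15.02, -30.65, 62.52]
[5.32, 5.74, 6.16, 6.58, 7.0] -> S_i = 5.32 + 0.42*i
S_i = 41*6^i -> [41, 246, 1476, 8856, 53136]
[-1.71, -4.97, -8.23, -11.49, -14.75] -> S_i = -1.71 + -3.26*i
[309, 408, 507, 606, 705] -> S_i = 309 + 99*i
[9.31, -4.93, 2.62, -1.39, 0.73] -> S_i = 9.31*(-0.53)^i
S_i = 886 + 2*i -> [886, 888, 890, 892, 894]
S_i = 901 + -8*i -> [901, 893, 885, 877, 869]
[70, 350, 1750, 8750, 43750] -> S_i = 70*5^i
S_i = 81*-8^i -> [81, -648, 5184, -41472, 331776]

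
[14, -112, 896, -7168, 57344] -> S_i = 14*-8^i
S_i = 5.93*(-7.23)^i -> [5.93, -42.87, 309.98, -2241.14, 16203.46]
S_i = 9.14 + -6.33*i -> [9.14, 2.81, -3.52, -9.85, -16.18]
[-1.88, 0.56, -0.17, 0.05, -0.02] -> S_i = -1.88*(-0.30)^i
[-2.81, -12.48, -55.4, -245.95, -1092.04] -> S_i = -2.81*4.44^i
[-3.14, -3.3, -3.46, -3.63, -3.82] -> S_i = -3.14*1.05^i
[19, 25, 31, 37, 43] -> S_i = 19 + 6*i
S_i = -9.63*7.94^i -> [-9.63, -76.46, -607.11, -4820.45, -38274.39]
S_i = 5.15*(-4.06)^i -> [5.15, -20.91, 84.89, -344.66, 1399.3]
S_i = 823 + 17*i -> [823, 840, 857, 874, 891]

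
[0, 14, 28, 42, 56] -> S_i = 0 + 14*i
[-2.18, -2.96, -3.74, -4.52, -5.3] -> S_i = -2.18 + -0.78*i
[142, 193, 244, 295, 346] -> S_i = 142 + 51*i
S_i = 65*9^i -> [65, 585, 5265, 47385, 426465]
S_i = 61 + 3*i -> [61, 64, 67, 70, 73]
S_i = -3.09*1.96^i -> [-3.09, -6.06, -11.87, -23.27, -45.6]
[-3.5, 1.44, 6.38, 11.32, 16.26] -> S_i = -3.50 + 4.94*i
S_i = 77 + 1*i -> [77, 78, 79, 80, 81]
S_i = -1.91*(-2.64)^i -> [-1.91, 5.04, -13.31, 35.14, -92.78]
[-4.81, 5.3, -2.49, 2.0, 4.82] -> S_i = Random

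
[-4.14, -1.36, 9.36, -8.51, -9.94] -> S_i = Random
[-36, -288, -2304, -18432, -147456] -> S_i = -36*8^i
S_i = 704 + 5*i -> [704, 709, 714, 719, 724]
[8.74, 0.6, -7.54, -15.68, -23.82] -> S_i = 8.74 + -8.14*i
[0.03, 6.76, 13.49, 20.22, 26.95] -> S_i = 0.03 + 6.73*i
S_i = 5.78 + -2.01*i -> [5.78, 3.77, 1.76, -0.25, -2.26]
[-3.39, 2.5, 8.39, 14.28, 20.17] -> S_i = -3.39 + 5.89*i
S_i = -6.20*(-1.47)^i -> [-6.2, 9.11, -13.4, 19.69, -28.95]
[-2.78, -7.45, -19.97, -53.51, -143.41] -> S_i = -2.78*2.68^i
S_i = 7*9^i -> [7, 63, 567, 5103, 45927]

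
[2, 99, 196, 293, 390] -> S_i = 2 + 97*i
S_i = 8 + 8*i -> [8, 16, 24, 32, 40]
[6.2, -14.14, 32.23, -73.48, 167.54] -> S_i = 6.20*(-2.28)^i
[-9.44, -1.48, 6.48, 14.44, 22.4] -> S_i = -9.44 + 7.96*i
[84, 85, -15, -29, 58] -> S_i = Random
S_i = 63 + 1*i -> [63, 64, 65, 66, 67]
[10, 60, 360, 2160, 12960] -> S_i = 10*6^i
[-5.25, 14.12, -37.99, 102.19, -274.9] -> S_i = -5.25*(-2.69)^i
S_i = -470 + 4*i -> [-470, -466, -462, -458, -454]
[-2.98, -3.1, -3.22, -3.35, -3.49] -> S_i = -2.98*1.04^i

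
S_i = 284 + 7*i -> [284, 291, 298, 305, 312]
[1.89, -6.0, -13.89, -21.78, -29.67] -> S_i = 1.89 + -7.89*i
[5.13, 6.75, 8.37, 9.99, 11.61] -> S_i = 5.13 + 1.62*i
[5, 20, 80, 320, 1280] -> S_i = 5*4^i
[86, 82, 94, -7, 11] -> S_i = Random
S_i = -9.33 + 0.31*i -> [-9.33, -9.02, -8.71, -8.4, -8.09]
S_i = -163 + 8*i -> [-163, -155, -147, -139, -131]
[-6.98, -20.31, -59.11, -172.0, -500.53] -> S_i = -6.98*2.91^i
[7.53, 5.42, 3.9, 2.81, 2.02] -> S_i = 7.53*0.72^i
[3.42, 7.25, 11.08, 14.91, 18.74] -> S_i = 3.42 + 3.83*i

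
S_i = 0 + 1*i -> [0, 1, 2, 3, 4]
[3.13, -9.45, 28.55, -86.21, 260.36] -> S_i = 3.13*(-3.02)^i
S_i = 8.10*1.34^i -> [8.1, 10.85, 14.54, 19.49, 26.12]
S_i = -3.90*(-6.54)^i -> [-3.9, 25.51, -166.81, 1090.93, -7134.7]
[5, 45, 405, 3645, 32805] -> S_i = 5*9^i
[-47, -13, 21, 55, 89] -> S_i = -47 + 34*i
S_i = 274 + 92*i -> [274, 366, 458, 550, 642]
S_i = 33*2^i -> [33, 66, 132, 264, 528]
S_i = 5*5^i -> [5, 25, 125, 625, 3125]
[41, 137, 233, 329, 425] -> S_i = 41 + 96*i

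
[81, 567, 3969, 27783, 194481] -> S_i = 81*7^i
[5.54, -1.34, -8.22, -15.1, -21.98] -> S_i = 5.54 + -6.88*i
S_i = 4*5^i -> [4, 20, 100, 500, 2500]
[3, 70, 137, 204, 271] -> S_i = 3 + 67*i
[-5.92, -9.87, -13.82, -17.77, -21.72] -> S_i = -5.92 + -3.95*i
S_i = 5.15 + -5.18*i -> [5.15, -0.03, -5.21, -10.39, -15.57]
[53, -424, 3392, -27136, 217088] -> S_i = 53*-8^i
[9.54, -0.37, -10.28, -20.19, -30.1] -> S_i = 9.54 + -9.91*i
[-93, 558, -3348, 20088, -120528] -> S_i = -93*-6^i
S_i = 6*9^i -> [6, 54, 486, 4374, 39366]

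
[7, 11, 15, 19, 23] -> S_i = 7 + 4*i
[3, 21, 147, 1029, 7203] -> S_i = 3*7^i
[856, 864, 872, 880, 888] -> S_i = 856 + 8*i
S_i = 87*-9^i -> [87, -783, 7047, -63423, 570807]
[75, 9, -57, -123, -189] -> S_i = 75 + -66*i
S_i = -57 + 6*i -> [-57, -51, -45, -39, -33]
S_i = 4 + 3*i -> [4, 7, 10, 13, 16]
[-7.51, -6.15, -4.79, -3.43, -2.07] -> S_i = -7.51 + 1.36*i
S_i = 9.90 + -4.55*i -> [9.9, 5.35, 0.8, -3.75, -8.3]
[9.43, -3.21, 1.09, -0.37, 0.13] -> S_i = 9.43*(-0.34)^i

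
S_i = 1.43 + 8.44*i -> [1.43, 9.87, 18.31, 26.75, 35.19]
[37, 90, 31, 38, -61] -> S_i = Random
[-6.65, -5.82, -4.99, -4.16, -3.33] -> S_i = -6.65 + 0.83*i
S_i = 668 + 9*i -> [668, 677, 686, 695, 704]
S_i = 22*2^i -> [22, 44, 88, 176, 352]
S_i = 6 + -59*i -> [6, -53, -112, -171, -230]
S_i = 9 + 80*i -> [9, 89, 169, 249, 329]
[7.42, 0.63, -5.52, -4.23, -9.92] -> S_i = Random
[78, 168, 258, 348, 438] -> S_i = 78 + 90*i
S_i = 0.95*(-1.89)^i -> [0.95, -1.8, 3.39, -6.41, 12.12]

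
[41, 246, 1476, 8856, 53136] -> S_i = 41*6^i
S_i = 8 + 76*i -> [8, 84, 160, 236, 312]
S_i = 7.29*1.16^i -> [7.29, 8.46, 9.81, 11.38, 13.2]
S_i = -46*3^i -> [-46, -138, -414, -1242, -3726]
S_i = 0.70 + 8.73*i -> [0.7, 9.43, 18.16, 26.89, 35.62]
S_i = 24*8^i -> [24, 192, 1536, 12288, 98304]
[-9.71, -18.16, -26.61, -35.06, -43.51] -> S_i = -9.71 + -8.45*i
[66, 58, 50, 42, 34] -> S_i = 66 + -8*i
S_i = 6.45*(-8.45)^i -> [6.45, -54.5, 460.55, -3891.61, 32884.14]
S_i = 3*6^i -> [3, 18, 108, 648, 3888]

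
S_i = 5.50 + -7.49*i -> [5.5, -1.99, -9.48, -16.97, -24.46]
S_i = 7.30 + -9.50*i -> [7.3, -2.2, -11.7, -21.2, -30.7]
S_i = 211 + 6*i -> [211, 217, 223, 229, 235]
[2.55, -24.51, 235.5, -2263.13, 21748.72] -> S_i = 2.55*(-9.61)^i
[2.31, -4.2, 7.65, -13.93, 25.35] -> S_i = 2.31*(-1.82)^i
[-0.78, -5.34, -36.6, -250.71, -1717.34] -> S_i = -0.78*6.85^i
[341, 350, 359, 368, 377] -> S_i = 341 + 9*i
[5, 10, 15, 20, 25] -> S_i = 5 + 5*i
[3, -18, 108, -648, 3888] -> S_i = 3*-6^i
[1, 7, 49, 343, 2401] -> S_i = 1*7^i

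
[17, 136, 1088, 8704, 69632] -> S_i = 17*8^i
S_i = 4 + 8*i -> [4, 12, 20, 28, 36]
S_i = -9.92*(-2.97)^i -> [-9.92, 29.46, -87.5, 259.88, -771.86]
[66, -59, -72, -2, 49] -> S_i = Random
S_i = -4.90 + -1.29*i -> [-4.9, -6.19, -7.48, -8.77, -10.06]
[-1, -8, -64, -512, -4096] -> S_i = -1*8^i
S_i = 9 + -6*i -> [9, 3, -3, -9, -15]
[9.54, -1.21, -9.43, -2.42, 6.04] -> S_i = Random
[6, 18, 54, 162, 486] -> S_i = 6*3^i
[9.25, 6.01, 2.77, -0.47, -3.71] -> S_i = 9.25 + -3.24*i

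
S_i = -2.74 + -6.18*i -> [-2.74, -8.92, -15.1, -21.28, -27.46]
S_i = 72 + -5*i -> [72, 67, 62, 57, 52]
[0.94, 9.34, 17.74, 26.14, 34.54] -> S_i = 0.94 + 8.40*i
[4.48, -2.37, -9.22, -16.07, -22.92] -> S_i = 4.48 + -6.85*i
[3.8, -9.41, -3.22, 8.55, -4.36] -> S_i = Random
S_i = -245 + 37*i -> [-245, -208, -171, -134, -97]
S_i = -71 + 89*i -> [-71, 18, 107, 196, 285]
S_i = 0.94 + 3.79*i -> [0.94, 4.73, 8.52, 12.31, 16.1]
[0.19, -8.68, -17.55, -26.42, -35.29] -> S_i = 0.19 + -8.87*i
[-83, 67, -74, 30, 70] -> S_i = Random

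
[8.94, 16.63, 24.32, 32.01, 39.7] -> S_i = 8.94 + 7.69*i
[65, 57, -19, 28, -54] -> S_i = Random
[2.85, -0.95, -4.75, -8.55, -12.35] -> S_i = 2.85 + -3.80*i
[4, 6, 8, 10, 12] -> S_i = 4 + 2*i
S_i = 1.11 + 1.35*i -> [1.11, 2.46, 3.81, 5.16, 6.51]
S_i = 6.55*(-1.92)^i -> [6.55, -12.58, 24.15, -46.36, 89.01]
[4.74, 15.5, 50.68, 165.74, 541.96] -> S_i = 4.74*3.27^i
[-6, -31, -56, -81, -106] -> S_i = -6 + -25*i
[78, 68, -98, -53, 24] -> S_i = Random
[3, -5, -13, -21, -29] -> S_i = 3 + -8*i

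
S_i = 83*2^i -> [83, 166, 332, 664, 1328]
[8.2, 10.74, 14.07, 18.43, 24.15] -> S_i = 8.20*1.31^i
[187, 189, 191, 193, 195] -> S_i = 187 + 2*i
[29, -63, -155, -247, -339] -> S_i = 29 + -92*i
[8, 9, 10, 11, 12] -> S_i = 8 + 1*i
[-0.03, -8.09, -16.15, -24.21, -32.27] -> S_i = -0.03 + -8.06*i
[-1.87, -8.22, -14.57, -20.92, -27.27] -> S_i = -1.87 + -6.35*i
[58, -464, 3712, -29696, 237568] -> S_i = 58*-8^i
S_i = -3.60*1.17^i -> [-3.6, -4.21, -4.93, -5.77, -6.75]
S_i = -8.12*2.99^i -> [-8.12, -24.28, -72.59, -217.05, -648.99]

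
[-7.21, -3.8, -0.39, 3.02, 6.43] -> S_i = -7.21 + 3.41*i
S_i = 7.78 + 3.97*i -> [7.78, 11.75, 15.72, 19.69, 23.66]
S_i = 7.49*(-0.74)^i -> [7.49, -5.54, 4.1, -3.04, 2.25]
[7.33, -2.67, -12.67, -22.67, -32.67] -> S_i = 7.33 + -10.00*i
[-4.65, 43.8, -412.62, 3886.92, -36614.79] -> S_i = -4.65*(-9.42)^i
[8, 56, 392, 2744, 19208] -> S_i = 8*7^i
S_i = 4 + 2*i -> [4, 6, 8, 10, 12]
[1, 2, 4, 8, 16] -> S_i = 1*2^i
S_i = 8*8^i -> [8, 64, 512, 4096, 32768]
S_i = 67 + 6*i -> [67, 73, 79, 85, 91]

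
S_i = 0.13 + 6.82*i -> [0.13, 6.95, 13.77, 20.59, 27.41]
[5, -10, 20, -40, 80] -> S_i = 5*-2^i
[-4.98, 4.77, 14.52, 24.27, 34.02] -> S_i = -4.98 + 9.75*i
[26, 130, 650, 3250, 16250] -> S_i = 26*5^i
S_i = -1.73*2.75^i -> [-1.73, -4.76, -13.08, -35.98, -98.94]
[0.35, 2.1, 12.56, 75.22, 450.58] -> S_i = 0.35*5.99^i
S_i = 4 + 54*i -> [4, 58, 112, 166, 220]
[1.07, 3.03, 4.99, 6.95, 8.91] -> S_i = 1.07 + 1.96*i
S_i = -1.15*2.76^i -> [-1.15, -3.17, -8.76, -24.18, -66.73]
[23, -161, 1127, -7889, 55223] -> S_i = 23*-7^i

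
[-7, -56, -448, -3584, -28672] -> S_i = -7*8^i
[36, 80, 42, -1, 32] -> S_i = Random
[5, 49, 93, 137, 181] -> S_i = 5 + 44*i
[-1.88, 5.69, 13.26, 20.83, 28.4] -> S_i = -1.88 + 7.57*i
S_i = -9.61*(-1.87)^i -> [-9.61, 17.97, -33.61, 62.84, -117.51]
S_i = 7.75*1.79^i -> [7.75, 13.87, 24.83, 44.45, 79.56]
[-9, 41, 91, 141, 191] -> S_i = -9 + 50*i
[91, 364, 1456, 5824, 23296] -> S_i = 91*4^i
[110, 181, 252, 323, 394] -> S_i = 110 + 71*i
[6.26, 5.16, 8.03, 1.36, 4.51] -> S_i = Random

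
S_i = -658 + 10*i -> [-658, -648, -638, -628, -618]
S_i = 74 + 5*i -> [74, 79, 84, 89, 94]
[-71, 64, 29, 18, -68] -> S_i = Random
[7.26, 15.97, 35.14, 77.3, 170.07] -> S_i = 7.26*2.20^i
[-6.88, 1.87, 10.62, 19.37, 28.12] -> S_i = -6.88 + 8.75*i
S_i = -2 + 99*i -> [-2, 97, 196, 295, 394]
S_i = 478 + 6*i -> [478, 484, 490, 496, 502]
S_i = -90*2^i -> [-90, -180, -360, -720, -1440]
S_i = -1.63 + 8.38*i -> [-1.63, 6.75, 15.13, 23.51, 31.89]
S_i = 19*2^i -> [19, 38, 76, 152, 304]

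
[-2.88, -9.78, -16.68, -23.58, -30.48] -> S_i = -2.88 + -6.90*i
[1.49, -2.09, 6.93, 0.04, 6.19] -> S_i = Random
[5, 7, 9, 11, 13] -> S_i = 5 + 2*i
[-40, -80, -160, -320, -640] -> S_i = -40*2^i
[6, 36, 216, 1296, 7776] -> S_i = 6*6^i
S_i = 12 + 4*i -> [12, 16, 20, 24, 28]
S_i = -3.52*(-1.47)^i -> [-3.52, 5.17, -7.61, 11.18, -16.44]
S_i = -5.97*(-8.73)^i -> [-5.97, 52.12, -454.99, 3972.07, -34676.18]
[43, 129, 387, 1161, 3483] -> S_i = 43*3^i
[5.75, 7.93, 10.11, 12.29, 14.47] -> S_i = 5.75 + 2.18*i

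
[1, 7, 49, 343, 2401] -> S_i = 1*7^i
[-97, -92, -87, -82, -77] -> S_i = -97 + 5*i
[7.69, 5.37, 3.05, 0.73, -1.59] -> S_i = 7.69 + -2.32*i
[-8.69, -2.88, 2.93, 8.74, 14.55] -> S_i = -8.69 + 5.81*i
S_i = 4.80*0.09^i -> [4.8, 0.43, 0.04, 0.0, 0.0]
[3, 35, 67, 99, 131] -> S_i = 3 + 32*i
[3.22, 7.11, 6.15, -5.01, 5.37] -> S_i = Random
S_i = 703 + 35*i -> [703, 738, 773, 808, 843]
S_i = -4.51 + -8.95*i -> [-4.51, -13.46, -22.41, -31.36, -40.31]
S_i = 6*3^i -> [6, 18, 54, 162, 486]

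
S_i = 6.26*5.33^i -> [6.26, 33.37, 177.84, 947.89, 5052.23]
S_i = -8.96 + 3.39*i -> [-8.96, -5.57, -2.18, 1.21, 4.6]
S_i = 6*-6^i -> [6, -36, 216, -1296, 7776]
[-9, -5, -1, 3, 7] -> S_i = -9 + 4*i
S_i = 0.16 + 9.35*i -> [0.16, 9.51, 18.86, 28.21, 37.56]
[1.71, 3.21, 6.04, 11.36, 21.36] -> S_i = 1.71*1.88^i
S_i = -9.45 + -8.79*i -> [-9.45, -18.24, -27.03, -35.82, -44.61]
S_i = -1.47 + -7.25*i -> [-1.47, -8.72, -15.97, -23.22, -30.47]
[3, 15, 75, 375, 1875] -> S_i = 3*5^i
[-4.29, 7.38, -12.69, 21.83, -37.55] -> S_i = -4.29*(-1.72)^i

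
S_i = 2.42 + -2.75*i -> [2.42, -0.33, -3.08, -5.83, -8.58]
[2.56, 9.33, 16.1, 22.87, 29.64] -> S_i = 2.56 + 6.77*i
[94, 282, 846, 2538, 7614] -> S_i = 94*3^i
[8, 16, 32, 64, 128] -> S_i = 8*2^i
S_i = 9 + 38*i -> [9, 47, 85, 123, 161]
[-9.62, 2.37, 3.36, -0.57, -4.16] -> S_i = Random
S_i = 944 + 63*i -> [944, 1007, 1070, 1133, 1196]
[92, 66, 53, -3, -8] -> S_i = Random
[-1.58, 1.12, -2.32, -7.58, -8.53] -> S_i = Random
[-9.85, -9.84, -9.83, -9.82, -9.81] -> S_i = -9.85 + 0.01*i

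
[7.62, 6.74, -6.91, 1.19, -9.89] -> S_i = Random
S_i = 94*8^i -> [94, 752, 6016, 48128, 385024]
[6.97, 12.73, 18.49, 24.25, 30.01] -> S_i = 6.97 + 5.76*i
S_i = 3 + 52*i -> [3, 55, 107, 159, 211]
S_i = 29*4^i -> [29, 116, 464, 1856, 7424]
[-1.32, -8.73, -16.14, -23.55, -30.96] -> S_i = -1.32 + -7.41*i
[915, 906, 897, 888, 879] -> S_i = 915 + -9*i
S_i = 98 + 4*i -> [98, 102, 106, 110, 114]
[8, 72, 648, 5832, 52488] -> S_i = 8*9^i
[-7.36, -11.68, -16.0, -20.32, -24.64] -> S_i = -7.36 + -4.32*i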